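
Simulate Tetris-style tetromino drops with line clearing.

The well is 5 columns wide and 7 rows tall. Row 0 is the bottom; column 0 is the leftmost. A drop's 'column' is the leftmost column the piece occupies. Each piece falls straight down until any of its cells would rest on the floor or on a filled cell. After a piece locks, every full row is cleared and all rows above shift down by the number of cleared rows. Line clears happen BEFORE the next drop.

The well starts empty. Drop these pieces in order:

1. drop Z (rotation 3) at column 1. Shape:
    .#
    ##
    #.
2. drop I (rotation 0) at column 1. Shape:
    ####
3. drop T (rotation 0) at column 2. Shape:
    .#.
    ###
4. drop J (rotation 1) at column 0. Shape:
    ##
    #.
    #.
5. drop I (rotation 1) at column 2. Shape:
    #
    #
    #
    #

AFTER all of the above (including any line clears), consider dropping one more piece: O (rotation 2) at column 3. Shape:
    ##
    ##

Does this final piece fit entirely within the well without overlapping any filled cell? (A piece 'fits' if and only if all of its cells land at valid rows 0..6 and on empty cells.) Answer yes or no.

Drop 1: Z rot3 at col 1 lands with bottom-row=0; cleared 0 line(s) (total 0); column heights now [0 2 3 0 0], max=3
Drop 2: I rot0 at col 1 lands with bottom-row=3; cleared 0 line(s) (total 0); column heights now [0 4 4 4 4], max=4
Drop 3: T rot0 at col 2 lands with bottom-row=4; cleared 0 line(s) (total 0); column heights now [0 4 5 6 5], max=6
Drop 4: J rot1 at col 0 lands with bottom-row=2; cleared 2 line(s) (total 2); column heights now [3 2 3 4 0], max=4
Drop 5: I rot1 at col 2 lands with bottom-row=3; cleared 0 line(s) (total 2); column heights now [3 2 7 4 0], max=7
Test piece O rot2 at col 3 (width 2): heights before test = [3 2 7 4 0]; fits = True

Answer: yes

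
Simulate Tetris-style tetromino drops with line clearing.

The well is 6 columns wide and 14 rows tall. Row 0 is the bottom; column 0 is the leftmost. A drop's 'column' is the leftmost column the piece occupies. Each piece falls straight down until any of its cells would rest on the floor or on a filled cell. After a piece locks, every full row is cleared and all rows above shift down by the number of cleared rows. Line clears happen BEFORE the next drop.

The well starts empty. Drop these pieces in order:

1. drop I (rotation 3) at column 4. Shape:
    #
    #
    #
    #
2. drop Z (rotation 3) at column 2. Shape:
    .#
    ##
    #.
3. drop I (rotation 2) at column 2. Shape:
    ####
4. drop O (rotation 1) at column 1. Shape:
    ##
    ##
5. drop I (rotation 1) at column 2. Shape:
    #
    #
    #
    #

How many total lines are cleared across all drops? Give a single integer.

Answer: 0

Derivation:
Drop 1: I rot3 at col 4 lands with bottom-row=0; cleared 0 line(s) (total 0); column heights now [0 0 0 0 4 0], max=4
Drop 2: Z rot3 at col 2 lands with bottom-row=0; cleared 0 line(s) (total 0); column heights now [0 0 2 3 4 0], max=4
Drop 3: I rot2 at col 2 lands with bottom-row=4; cleared 0 line(s) (total 0); column heights now [0 0 5 5 5 5], max=5
Drop 4: O rot1 at col 1 lands with bottom-row=5; cleared 0 line(s) (total 0); column heights now [0 7 7 5 5 5], max=7
Drop 5: I rot1 at col 2 lands with bottom-row=7; cleared 0 line(s) (total 0); column heights now [0 7 11 5 5 5], max=11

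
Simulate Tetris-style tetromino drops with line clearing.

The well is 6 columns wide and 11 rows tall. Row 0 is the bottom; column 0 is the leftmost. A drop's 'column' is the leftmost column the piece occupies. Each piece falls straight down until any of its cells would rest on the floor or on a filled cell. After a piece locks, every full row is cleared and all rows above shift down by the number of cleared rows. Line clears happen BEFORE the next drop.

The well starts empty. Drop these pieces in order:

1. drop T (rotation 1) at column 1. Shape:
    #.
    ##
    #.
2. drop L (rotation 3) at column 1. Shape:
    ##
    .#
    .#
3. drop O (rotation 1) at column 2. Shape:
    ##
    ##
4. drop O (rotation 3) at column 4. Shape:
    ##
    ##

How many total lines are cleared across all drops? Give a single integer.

Drop 1: T rot1 at col 1 lands with bottom-row=0; cleared 0 line(s) (total 0); column heights now [0 3 2 0 0 0], max=3
Drop 2: L rot3 at col 1 lands with bottom-row=2; cleared 0 line(s) (total 0); column heights now [0 5 5 0 0 0], max=5
Drop 3: O rot1 at col 2 lands with bottom-row=5; cleared 0 line(s) (total 0); column heights now [0 5 7 7 0 0], max=7
Drop 4: O rot3 at col 4 lands with bottom-row=0; cleared 0 line(s) (total 0); column heights now [0 5 7 7 2 2], max=7

Answer: 0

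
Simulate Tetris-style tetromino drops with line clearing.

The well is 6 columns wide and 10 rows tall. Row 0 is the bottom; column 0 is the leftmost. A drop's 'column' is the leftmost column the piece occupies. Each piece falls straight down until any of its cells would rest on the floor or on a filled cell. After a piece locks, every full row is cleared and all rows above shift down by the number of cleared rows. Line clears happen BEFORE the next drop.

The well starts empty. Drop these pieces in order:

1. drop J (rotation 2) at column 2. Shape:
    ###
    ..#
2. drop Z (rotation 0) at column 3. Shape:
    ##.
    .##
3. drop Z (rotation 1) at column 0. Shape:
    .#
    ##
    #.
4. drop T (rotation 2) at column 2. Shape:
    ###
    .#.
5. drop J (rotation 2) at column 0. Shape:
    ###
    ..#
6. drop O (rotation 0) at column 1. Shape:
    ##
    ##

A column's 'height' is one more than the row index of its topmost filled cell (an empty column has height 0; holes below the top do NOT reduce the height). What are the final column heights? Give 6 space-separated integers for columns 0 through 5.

Answer: 8 10 10 6 6 3

Derivation:
Drop 1: J rot2 at col 2 lands with bottom-row=0; cleared 0 line(s) (total 0); column heights now [0 0 2 2 2 0], max=2
Drop 2: Z rot0 at col 3 lands with bottom-row=2; cleared 0 line(s) (total 0); column heights now [0 0 2 4 4 3], max=4
Drop 3: Z rot1 at col 0 lands with bottom-row=0; cleared 0 line(s) (total 0); column heights now [2 3 2 4 4 3], max=4
Drop 4: T rot2 at col 2 lands with bottom-row=4; cleared 0 line(s) (total 0); column heights now [2 3 6 6 6 3], max=6
Drop 5: J rot2 at col 0 lands with bottom-row=6; cleared 0 line(s) (total 0); column heights now [8 8 8 6 6 3], max=8
Drop 6: O rot0 at col 1 lands with bottom-row=8; cleared 0 line(s) (total 0); column heights now [8 10 10 6 6 3], max=10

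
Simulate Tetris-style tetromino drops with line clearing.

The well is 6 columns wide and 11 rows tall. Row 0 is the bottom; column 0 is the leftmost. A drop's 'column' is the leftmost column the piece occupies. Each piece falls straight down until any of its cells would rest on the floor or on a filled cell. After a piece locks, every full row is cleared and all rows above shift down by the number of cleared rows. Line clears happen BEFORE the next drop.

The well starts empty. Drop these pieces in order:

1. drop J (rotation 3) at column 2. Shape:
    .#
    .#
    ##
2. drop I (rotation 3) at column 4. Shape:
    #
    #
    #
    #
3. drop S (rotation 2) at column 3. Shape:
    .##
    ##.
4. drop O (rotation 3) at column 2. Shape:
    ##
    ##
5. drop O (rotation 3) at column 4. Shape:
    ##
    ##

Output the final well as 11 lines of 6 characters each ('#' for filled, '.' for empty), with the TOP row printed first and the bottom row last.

Answer: ......
......
......
....##
..####
..####
...##.
....#.
...##.
...##.
..###.

Derivation:
Drop 1: J rot3 at col 2 lands with bottom-row=0; cleared 0 line(s) (total 0); column heights now [0 0 1 3 0 0], max=3
Drop 2: I rot3 at col 4 lands with bottom-row=0; cleared 0 line(s) (total 0); column heights now [0 0 1 3 4 0], max=4
Drop 3: S rot2 at col 3 lands with bottom-row=4; cleared 0 line(s) (total 0); column heights now [0 0 1 5 6 6], max=6
Drop 4: O rot3 at col 2 lands with bottom-row=5; cleared 0 line(s) (total 0); column heights now [0 0 7 7 6 6], max=7
Drop 5: O rot3 at col 4 lands with bottom-row=6; cleared 0 line(s) (total 0); column heights now [0 0 7 7 8 8], max=8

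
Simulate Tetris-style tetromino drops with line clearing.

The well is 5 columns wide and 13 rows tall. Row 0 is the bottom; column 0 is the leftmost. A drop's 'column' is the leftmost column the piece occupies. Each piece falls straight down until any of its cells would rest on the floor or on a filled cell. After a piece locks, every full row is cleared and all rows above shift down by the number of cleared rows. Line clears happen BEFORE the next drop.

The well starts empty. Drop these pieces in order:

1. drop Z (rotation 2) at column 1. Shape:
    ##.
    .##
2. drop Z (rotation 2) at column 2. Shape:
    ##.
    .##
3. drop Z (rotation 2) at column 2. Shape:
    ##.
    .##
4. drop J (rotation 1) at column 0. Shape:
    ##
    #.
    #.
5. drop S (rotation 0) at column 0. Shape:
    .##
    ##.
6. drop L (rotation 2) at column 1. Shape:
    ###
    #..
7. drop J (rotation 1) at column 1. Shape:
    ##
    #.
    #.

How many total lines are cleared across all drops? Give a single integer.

Answer: 1

Derivation:
Drop 1: Z rot2 at col 1 lands with bottom-row=0; cleared 0 line(s) (total 0); column heights now [0 2 2 1 0], max=2
Drop 2: Z rot2 at col 2 lands with bottom-row=1; cleared 0 line(s) (total 0); column heights now [0 2 3 3 2], max=3
Drop 3: Z rot2 at col 2 lands with bottom-row=3; cleared 0 line(s) (total 0); column heights now [0 2 5 5 4], max=5
Drop 4: J rot1 at col 0 lands with bottom-row=0; cleared 1 line(s) (total 1); column heights now [2 2 4 4 3], max=4
Drop 5: S rot0 at col 0 lands with bottom-row=3; cleared 0 line(s) (total 1); column heights now [4 5 5 4 3], max=5
Drop 6: L rot2 at col 1 lands with bottom-row=5; cleared 0 line(s) (total 1); column heights now [4 7 7 7 3], max=7
Drop 7: J rot1 at col 1 lands with bottom-row=7; cleared 0 line(s) (total 1); column heights now [4 10 10 7 3], max=10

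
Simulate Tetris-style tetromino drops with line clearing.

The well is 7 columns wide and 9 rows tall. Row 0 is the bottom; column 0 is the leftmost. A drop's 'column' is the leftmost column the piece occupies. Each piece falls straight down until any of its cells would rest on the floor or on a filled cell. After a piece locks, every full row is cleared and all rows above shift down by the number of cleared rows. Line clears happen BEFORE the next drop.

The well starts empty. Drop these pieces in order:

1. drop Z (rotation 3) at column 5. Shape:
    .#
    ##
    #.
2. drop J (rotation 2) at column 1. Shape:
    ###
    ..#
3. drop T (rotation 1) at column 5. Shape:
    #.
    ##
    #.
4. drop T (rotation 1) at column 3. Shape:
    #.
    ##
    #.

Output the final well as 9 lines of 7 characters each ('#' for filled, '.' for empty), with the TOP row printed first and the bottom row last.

Answer: .......
.......
.......
.......
...#.#.
...####
...#.##
.###.##
...#.#.

Derivation:
Drop 1: Z rot3 at col 5 lands with bottom-row=0; cleared 0 line(s) (total 0); column heights now [0 0 0 0 0 2 3], max=3
Drop 2: J rot2 at col 1 lands with bottom-row=0; cleared 0 line(s) (total 0); column heights now [0 2 2 2 0 2 3], max=3
Drop 3: T rot1 at col 5 lands with bottom-row=2; cleared 0 line(s) (total 0); column heights now [0 2 2 2 0 5 4], max=5
Drop 4: T rot1 at col 3 lands with bottom-row=2; cleared 0 line(s) (total 0); column heights now [0 2 2 5 4 5 4], max=5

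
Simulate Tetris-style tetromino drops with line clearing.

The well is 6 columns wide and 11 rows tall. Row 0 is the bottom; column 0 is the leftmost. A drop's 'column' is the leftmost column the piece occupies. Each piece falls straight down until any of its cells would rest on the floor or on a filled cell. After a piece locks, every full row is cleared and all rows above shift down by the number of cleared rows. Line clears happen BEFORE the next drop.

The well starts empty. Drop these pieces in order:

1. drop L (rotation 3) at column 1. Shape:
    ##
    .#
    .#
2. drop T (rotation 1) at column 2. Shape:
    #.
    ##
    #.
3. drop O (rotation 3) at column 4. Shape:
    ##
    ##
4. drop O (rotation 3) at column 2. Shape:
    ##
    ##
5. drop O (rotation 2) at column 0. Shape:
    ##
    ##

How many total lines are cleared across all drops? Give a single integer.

Drop 1: L rot3 at col 1 lands with bottom-row=0; cleared 0 line(s) (total 0); column heights now [0 3 3 0 0 0], max=3
Drop 2: T rot1 at col 2 lands with bottom-row=3; cleared 0 line(s) (total 0); column heights now [0 3 6 5 0 0], max=6
Drop 3: O rot3 at col 4 lands with bottom-row=0; cleared 0 line(s) (total 0); column heights now [0 3 6 5 2 2], max=6
Drop 4: O rot3 at col 2 lands with bottom-row=6; cleared 0 line(s) (total 0); column heights now [0 3 8 8 2 2], max=8
Drop 5: O rot2 at col 0 lands with bottom-row=3; cleared 0 line(s) (total 0); column heights now [5 5 8 8 2 2], max=8

Answer: 0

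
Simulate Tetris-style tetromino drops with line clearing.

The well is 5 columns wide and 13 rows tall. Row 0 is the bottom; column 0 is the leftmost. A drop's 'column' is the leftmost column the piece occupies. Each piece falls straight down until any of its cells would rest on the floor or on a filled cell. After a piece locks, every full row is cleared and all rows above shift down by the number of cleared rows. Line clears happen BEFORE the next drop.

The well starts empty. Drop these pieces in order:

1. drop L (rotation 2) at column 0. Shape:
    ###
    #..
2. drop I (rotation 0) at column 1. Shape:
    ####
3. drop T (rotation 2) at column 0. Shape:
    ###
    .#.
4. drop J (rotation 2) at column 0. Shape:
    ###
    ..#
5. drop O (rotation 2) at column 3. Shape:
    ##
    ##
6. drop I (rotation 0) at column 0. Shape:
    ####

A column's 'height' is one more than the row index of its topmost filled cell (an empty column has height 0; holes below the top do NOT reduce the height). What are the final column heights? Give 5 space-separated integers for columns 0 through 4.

Answer: 7 7 7 7 4

Derivation:
Drop 1: L rot2 at col 0 lands with bottom-row=0; cleared 0 line(s) (total 0); column heights now [2 2 2 0 0], max=2
Drop 2: I rot0 at col 1 lands with bottom-row=2; cleared 0 line(s) (total 0); column heights now [2 3 3 3 3], max=3
Drop 3: T rot2 at col 0 lands with bottom-row=3; cleared 0 line(s) (total 0); column heights now [5 5 5 3 3], max=5
Drop 4: J rot2 at col 0 lands with bottom-row=5; cleared 0 line(s) (total 0); column heights now [7 7 7 3 3], max=7
Drop 5: O rot2 at col 3 lands with bottom-row=3; cleared 1 line(s) (total 1); column heights now [6 6 6 4 4], max=6
Drop 6: I rot0 at col 0 lands with bottom-row=6; cleared 0 line(s) (total 1); column heights now [7 7 7 7 4], max=7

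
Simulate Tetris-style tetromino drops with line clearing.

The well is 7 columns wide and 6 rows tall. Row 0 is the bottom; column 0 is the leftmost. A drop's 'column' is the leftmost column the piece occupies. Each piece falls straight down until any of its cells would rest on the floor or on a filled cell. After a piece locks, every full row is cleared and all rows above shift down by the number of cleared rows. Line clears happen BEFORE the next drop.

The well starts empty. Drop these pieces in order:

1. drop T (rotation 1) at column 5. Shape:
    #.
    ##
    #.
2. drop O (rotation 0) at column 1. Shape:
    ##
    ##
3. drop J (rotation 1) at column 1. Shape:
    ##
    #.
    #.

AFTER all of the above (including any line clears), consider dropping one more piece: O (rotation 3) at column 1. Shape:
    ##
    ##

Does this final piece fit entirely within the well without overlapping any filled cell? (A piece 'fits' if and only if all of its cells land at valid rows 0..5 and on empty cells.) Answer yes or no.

Answer: no

Derivation:
Drop 1: T rot1 at col 5 lands with bottom-row=0; cleared 0 line(s) (total 0); column heights now [0 0 0 0 0 3 2], max=3
Drop 2: O rot0 at col 1 lands with bottom-row=0; cleared 0 line(s) (total 0); column heights now [0 2 2 0 0 3 2], max=3
Drop 3: J rot1 at col 1 lands with bottom-row=2; cleared 0 line(s) (total 0); column heights now [0 5 5 0 0 3 2], max=5
Test piece O rot3 at col 1 (width 2): heights before test = [0 5 5 0 0 3 2]; fits = False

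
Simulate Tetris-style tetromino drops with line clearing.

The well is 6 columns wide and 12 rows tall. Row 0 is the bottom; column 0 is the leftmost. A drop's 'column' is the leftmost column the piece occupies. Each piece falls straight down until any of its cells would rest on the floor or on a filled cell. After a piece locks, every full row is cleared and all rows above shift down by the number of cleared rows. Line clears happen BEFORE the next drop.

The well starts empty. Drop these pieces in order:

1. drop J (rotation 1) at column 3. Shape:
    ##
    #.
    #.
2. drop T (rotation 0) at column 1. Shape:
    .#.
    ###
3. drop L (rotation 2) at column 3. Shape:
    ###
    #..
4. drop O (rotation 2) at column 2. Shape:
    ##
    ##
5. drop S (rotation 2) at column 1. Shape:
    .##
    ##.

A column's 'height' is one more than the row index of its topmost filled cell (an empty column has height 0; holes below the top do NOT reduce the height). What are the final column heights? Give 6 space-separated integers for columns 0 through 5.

Answer: 0 9 10 10 6 6

Derivation:
Drop 1: J rot1 at col 3 lands with bottom-row=0; cleared 0 line(s) (total 0); column heights now [0 0 0 3 3 0], max=3
Drop 2: T rot0 at col 1 lands with bottom-row=3; cleared 0 line(s) (total 0); column heights now [0 4 5 4 3 0], max=5
Drop 3: L rot2 at col 3 lands with bottom-row=4; cleared 0 line(s) (total 0); column heights now [0 4 5 6 6 6], max=6
Drop 4: O rot2 at col 2 lands with bottom-row=6; cleared 0 line(s) (total 0); column heights now [0 4 8 8 6 6], max=8
Drop 5: S rot2 at col 1 lands with bottom-row=8; cleared 0 line(s) (total 0); column heights now [0 9 10 10 6 6], max=10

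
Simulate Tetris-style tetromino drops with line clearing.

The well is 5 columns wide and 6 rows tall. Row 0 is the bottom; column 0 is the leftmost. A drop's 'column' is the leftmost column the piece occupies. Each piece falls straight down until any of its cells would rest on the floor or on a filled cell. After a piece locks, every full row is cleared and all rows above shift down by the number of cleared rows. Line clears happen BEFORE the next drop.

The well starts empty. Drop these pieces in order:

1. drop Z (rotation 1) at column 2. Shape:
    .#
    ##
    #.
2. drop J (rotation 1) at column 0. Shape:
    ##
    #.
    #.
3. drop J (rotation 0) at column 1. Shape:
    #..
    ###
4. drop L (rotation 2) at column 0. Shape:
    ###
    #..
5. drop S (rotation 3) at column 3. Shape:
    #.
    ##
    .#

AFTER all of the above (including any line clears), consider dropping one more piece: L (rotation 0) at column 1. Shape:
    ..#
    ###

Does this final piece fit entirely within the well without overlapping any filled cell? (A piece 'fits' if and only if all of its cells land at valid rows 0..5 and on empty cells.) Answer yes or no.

Answer: no

Derivation:
Drop 1: Z rot1 at col 2 lands with bottom-row=0; cleared 0 line(s) (total 0); column heights now [0 0 2 3 0], max=3
Drop 2: J rot1 at col 0 lands with bottom-row=0; cleared 0 line(s) (total 0); column heights now [3 3 2 3 0], max=3
Drop 3: J rot0 at col 1 lands with bottom-row=3; cleared 0 line(s) (total 0); column heights now [3 5 4 4 0], max=5
Drop 4: L rot2 at col 0 lands with bottom-row=4; cleared 0 line(s) (total 0); column heights now [6 6 6 4 0], max=6
Drop 5: S rot3 at col 3 lands with bottom-row=3; cleared 0 line(s) (total 0); column heights now [6 6 6 6 5], max=6
Test piece L rot0 at col 1 (width 3): heights before test = [6 6 6 6 5]; fits = False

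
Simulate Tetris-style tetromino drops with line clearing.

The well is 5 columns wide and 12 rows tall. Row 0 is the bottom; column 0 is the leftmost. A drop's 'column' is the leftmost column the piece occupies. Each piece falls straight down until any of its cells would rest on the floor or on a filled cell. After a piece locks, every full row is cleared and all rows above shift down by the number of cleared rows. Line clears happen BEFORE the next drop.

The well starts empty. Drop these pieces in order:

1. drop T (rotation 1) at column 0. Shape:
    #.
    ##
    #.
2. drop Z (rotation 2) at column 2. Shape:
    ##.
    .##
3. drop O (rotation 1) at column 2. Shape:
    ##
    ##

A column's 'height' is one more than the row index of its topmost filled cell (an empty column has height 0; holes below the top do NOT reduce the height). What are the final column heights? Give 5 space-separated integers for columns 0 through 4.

Answer: 3 2 4 4 1

Derivation:
Drop 1: T rot1 at col 0 lands with bottom-row=0; cleared 0 line(s) (total 0); column heights now [3 2 0 0 0], max=3
Drop 2: Z rot2 at col 2 lands with bottom-row=0; cleared 0 line(s) (total 0); column heights now [3 2 2 2 1], max=3
Drop 3: O rot1 at col 2 lands with bottom-row=2; cleared 0 line(s) (total 0); column heights now [3 2 4 4 1], max=4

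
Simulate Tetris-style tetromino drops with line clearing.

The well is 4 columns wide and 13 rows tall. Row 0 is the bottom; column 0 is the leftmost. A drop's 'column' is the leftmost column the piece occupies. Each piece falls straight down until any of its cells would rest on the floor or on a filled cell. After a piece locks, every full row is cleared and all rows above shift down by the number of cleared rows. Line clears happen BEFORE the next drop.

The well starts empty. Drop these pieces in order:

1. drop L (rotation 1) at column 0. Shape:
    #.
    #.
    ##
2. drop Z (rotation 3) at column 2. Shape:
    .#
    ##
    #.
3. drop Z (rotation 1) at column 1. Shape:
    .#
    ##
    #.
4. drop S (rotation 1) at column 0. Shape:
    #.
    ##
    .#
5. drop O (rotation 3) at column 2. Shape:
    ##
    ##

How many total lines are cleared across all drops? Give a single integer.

Answer: 3

Derivation:
Drop 1: L rot1 at col 0 lands with bottom-row=0; cleared 0 line(s) (total 0); column heights now [3 1 0 0], max=3
Drop 2: Z rot3 at col 2 lands with bottom-row=0; cleared 0 line(s) (total 0); column heights now [3 1 2 3], max=3
Drop 3: Z rot1 at col 1 lands with bottom-row=1; cleared 2 line(s) (total 2); column heights now [1 1 2 0], max=2
Drop 4: S rot1 at col 0 lands with bottom-row=1; cleared 0 line(s) (total 2); column heights now [4 3 2 0], max=4
Drop 5: O rot3 at col 2 lands with bottom-row=2; cleared 1 line(s) (total 3); column heights now [3 2 3 3], max=3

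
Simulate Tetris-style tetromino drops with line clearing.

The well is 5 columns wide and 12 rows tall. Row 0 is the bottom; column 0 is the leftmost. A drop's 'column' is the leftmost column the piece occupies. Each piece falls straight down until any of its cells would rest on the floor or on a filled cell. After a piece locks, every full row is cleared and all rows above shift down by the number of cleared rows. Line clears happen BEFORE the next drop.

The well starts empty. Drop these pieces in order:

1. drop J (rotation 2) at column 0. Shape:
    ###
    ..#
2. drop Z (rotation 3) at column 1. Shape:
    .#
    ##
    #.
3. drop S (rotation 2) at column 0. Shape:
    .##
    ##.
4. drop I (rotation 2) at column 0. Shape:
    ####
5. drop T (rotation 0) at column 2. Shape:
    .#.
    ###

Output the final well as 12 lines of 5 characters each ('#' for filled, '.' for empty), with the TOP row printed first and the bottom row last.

Answer: .....
.....
.....
...#.
..###
####.
.##..
###..
.##..
.#...
###..
..#..

Derivation:
Drop 1: J rot2 at col 0 lands with bottom-row=0; cleared 0 line(s) (total 0); column heights now [2 2 2 0 0], max=2
Drop 2: Z rot3 at col 1 lands with bottom-row=2; cleared 0 line(s) (total 0); column heights now [2 4 5 0 0], max=5
Drop 3: S rot2 at col 0 lands with bottom-row=4; cleared 0 line(s) (total 0); column heights now [5 6 6 0 0], max=6
Drop 4: I rot2 at col 0 lands with bottom-row=6; cleared 0 line(s) (total 0); column heights now [7 7 7 7 0], max=7
Drop 5: T rot0 at col 2 lands with bottom-row=7; cleared 0 line(s) (total 0); column heights now [7 7 8 9 8], max=9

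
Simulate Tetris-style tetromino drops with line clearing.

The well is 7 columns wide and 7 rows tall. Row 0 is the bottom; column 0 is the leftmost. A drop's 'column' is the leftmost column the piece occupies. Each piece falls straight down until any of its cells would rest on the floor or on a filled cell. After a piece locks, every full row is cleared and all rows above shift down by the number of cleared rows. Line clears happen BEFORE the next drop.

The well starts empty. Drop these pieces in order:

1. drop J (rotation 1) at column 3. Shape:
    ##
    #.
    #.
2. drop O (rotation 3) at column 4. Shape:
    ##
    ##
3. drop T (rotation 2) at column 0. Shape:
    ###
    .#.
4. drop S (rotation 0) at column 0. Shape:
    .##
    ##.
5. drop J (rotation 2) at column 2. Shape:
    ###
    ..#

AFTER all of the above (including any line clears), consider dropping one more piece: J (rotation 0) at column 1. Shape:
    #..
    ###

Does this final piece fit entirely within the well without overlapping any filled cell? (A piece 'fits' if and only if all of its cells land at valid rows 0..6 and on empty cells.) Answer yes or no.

Answer: no

Derivation:
Drop 1: J rot1 at col 3 lands with bottom-row=0; cleared 0 line(s) (total 0); column heights now [0 0 0 3 3 0 0], max=3
Drop 2: O rot3 at col 4 lands with bottom-row=3; cleared 0 line(s) (total 0); column heights now [0 0 0 3 5 5 0], max=5
Drop 3: T rot2 at col 0 lands with bottom-row=0; cleared 0 line(s) (total 0); column heights now [2 2 2 3 5 5 0], max=5
Drop 4: S rot0 at col 0 lands with bottom-row=2; cleared 0 line(s) (total 0); column heights now [3 4 4 3 5 5 0], max=5
Drop 5: J rot2 at col 2 lands with bottom-row=5; cleared 0 line(s) (total 0); column heights now [3 4 7 7 7 5 0], max=7
Test piece J rot0 at col 1 (width 3): heights before test = [3 4 7 7 7 5 0]; fits = False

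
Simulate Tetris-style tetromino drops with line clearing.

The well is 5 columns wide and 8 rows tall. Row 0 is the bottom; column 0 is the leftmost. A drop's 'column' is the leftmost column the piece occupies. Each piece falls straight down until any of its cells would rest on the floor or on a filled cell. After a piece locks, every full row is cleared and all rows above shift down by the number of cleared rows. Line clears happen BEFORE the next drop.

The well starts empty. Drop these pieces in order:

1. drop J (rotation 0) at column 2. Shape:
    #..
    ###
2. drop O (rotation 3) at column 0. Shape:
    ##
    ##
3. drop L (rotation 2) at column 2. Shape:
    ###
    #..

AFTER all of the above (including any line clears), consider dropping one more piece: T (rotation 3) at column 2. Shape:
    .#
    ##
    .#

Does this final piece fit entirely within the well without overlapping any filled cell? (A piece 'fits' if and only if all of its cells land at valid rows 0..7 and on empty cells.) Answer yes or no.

Drop 1: J rot0 at col 2 lands with bottom-row=0; cleared 0 line(s) (total 0); column heights now [0 0 2 1 1], max=2
Drop 2: O rot3 at col 0 lands with bottom-row=0; cleared 1 line(s) (total 1); column heights now [1 1 1 0 0], max=1
Drop 3: L rot2 at col 2 lands with bottom-row=1; cleared 0 line(s) (total 1); column heights now [1 1 3 3 3], max=3
Test piece T rot3 at col 2 (width 2): heights before test = [1 1 3 3 3]; fits = True

Answer: yes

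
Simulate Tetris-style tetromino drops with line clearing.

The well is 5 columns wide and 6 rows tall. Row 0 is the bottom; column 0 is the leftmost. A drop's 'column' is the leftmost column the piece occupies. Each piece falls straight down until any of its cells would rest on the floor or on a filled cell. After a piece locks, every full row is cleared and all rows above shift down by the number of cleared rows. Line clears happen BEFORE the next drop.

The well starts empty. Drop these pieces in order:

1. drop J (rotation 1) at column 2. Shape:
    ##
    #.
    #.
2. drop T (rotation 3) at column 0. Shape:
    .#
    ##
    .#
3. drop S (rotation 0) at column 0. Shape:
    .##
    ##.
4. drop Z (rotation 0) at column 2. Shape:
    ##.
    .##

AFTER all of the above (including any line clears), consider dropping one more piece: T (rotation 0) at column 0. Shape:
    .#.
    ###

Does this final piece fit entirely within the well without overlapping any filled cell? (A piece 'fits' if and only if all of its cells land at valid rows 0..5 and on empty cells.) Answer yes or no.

Drop 1: J rot1 at col 2 lands with bottom-row=0; cleared 0 line(s) (total 0); column heights now [0 0 3 3 0], max=3
Drop 2: T rot3 at col 0 lands with bottom-row=0; cleared 0 line(s) (total 0); column heights now [2 3 3 3 0], max=3
Drop 3: S rot0 at col 0 lands with bottom-row=3; cleared 0 line(s) (total 0); column heights now [4 5 5 3 0], max=5
Drop 4: Z rot0 at col 2 lands with bottom-row=4; cleared 0 line(s) (total 0); column heights now [4 5 6 6 5], max=6
Test piece T rot0 at col 0 (width 3): heights before test = [4 5 6 6 5]; fits = False

Answer: no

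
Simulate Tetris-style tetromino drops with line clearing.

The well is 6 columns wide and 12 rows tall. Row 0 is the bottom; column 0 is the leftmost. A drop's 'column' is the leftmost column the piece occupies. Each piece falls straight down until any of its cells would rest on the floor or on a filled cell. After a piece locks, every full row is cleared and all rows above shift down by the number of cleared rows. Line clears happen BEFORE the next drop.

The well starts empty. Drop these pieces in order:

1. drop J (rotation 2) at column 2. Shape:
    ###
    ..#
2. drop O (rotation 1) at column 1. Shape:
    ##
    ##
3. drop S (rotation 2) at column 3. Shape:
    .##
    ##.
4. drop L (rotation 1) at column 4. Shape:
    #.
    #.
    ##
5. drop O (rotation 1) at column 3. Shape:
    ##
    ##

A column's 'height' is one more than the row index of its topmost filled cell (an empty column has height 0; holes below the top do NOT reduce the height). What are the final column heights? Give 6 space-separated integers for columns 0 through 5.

Drop 1: J rot2 at col 2 lands with bottom-row=0; cleared 0 line(s) (total 0); column heights now [0 0 2 2 2 0], max=2
Drop 2: O rot1 at col 1 lands with bottom-row=2; cleared 0 line(s) (total 0); column heights now [0 4 4 2 2 0], max=4
Drop 3: S rot2 at col 3 lands with bottom-row=2; cleared 0 line(s) (total 0); column heights now [0 4 4 3 4 4], max=4
Drop 4: L rot1 at col 4 lands with bottom-row=4; cleared 0 line(s) (total 0); column heights now [0 4 4 3 7 5], max=7
Drop 5: O rot1 at col 3 lands with bottom-row=7; cleared 0 line(s) (total 0); column heights now [0 4 4 9 9 5], max=9

Answer: 0 4 4 9 9 5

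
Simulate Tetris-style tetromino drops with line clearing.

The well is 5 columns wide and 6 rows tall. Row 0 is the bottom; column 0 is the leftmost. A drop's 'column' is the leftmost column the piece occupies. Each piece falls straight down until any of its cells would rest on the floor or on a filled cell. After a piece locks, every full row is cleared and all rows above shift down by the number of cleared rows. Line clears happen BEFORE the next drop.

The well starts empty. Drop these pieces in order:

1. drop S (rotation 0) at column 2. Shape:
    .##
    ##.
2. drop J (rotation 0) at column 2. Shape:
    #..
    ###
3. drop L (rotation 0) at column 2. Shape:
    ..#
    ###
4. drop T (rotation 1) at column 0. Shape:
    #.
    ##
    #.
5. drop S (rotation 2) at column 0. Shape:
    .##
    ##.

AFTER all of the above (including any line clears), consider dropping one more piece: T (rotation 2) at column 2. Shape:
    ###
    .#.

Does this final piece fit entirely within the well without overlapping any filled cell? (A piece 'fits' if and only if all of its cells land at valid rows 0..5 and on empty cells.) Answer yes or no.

Drop 1: S rot0 at col 2 lands with bottom-row=0; cleared 0 line(s) (total 0); column heights now [0 0 1 2 2], max=2
Drop 2: J rot0 at col 2 lands with bottom-row=2; cleared 0 line(s) (total 0); column heights now [0 0 4 3 3], max=4
Drop 3: L rot0 at col 2 lands with bottom-row=4; cleared 0 line(s) (total 0); column heights now [0 0 5 5 6], max=6
Drop 4: T rot1 at col 0 lands with bottom-row=0; cleared 0 line(s) (total 0); column heights now [3 2 5 5 6], max=6
Drop 5: S rot2 at col 0 lands with bottom-row=4; cleared 1 line(s) (total 1); column heights now [3 5 5 3 5], max=5
Test piece T rot2 at col 2 (width 3): heights before test = [3 5 5 3 5]; fits = True

Answer: yes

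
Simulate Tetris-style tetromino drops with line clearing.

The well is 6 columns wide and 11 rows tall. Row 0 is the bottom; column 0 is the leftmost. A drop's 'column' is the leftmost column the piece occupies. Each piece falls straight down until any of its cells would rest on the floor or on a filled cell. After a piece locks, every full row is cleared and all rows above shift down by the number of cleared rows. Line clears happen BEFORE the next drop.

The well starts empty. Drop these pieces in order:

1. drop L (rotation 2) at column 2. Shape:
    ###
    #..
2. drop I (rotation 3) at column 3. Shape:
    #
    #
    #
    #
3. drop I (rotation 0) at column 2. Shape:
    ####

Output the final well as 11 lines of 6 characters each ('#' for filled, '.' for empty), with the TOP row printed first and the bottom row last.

Answer: ......
......
......
......
..####
...#..
...#..
...#..
...#..
..###.
..#...

Derivation:
Drop 1: L rot2 at col 2 lands with bottom-row=0; cleared 0 line(s) (total 0); column heights now [0 0 2 2 2 0], max=2
Drop 2: I rot3 at col 3 lands with bottom-row=2; cleared 0 line(s) (total 0); column heights now [0 0 2 6 2 0], max=6
Drop 3: I rot0 at col 2 lands with bottom-row=6; cleared 0 line(s) (total 0); column heights now [0 0 7 7 7 7], max=7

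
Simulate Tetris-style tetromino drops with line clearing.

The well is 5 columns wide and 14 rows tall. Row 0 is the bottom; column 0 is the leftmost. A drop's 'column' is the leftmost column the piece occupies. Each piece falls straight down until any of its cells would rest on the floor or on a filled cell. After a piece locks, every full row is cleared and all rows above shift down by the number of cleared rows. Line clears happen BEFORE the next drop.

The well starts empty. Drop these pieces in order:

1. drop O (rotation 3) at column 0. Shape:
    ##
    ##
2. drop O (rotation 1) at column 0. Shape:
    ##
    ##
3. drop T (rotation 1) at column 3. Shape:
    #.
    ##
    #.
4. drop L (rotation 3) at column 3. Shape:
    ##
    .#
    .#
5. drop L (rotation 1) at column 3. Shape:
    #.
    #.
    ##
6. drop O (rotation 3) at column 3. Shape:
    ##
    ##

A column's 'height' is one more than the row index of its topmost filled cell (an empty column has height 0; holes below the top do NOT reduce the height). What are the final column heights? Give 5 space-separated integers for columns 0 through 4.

Answer: 4 4 0 10 10

Derivation:
Drop 1: O rot3 at col 0 lands with bottom-row=0; cleared 0 line(s) (total 0); column heights now [2 2 0 0 0], max=2
Drop 2: O rot1 at col 0 lands with bottom-row=2; cleared 0 line(s) (total 0); column heights now [4 4 0 0 0], max=4
Drop 3: T rot1 at col 3 lands with bottom-row=0; cleared 0 line(s) (total 0); column heights now [4 4 0 3 2], max=4
Drop 4: L rot3 at col 3 lands with bottom-row=2; cleared 0 line(s) (total 0); column heights now [4 4 0 5 5], max=5
Drop 5: L rot1 at col 3 lands with bottom-row=5; cleared 0 line(s) (total 0); column heights now [4 4 0 8 6], max=8
Drop 6: O rot3 at col 3 lands with bottom-row=8; cleared 0 line(s) (total 0); column heights now [4 4 0 10 10], max=10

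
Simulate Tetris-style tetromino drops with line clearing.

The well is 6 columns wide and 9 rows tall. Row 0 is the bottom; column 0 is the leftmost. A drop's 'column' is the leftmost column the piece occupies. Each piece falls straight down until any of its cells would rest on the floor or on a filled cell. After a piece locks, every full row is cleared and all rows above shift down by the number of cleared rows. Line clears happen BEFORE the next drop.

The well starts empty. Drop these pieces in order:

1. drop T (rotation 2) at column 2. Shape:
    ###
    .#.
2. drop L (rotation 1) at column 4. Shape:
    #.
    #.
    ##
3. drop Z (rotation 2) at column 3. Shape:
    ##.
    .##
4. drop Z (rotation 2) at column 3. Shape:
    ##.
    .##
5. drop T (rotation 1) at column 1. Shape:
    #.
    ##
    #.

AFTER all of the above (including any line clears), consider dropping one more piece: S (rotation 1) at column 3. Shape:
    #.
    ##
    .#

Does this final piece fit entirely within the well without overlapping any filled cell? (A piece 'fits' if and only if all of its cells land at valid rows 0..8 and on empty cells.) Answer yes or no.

Drop 1: T rot2 at col 2 lands with bottom-row=0; cleared 0 line(s) (total 0); column heights now [0 0 2 2 2 0], max=2
Drop 2: L rot1 at col 4 lands with bottom-row=2; cleared 0 line(s) (total 0); column heights now [0 0 2 2 5 3], max=5
Drop 3: Z rot2 at col 3 lands with bottom-row=5; cleared 0 line(s) (total 0); column heights now [0 0 2 7 7 6], max=7
Drop 4: Z rot2 at col 3 lands with bottom-row=7; cleared 0 line(s) (total 0); column heights now [0 0 2 9 9 8], max=9
Drop 5: T rot1 at col 1 lands with bottom-row=1; cleared 0 line(s) (total 0); column heights now [0 4 3 9 9 8], max=9
Test piece S rot1 at col 3 (width 2): heights before test = [0 4 3 9 9 8]; fits = False

Answer: no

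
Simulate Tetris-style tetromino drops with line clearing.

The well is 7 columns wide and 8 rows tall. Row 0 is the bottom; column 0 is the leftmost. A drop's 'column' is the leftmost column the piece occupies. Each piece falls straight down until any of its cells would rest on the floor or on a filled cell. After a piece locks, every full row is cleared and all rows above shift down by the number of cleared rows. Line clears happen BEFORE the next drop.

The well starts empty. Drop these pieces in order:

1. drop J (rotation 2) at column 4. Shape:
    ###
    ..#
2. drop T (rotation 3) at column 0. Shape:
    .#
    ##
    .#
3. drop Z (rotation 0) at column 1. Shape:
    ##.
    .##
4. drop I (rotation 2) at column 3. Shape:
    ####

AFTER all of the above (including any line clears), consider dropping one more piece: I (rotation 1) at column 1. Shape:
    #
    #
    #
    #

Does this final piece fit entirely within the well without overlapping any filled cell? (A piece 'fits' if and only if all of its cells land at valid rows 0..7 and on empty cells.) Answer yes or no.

Answer: yes

Derivation:
Drop 1: J rot2 at col 4 lands with bottom-row=0; cleared 0 line(s) (total 0); column heights now [0 0 0 0 2 2 2], max=2
Drop 2: T rot3 at col 0 lands with bottom-row=0; cleared 0 line(s) (total 0); column heights now [2 3 0 0 2 2 2], max=3
Drop 3: Z rot0 at col 1 lands with bottom-row=2; cleared 0 line(s) (total 0); column heights now [2 4 4 3 2 2 2], max=4
Drop 4: I rot2 at col 3 lands with bottom-row=3; cleared 0 line(s) (total 0); column heights now [2 4 4 4 4 4 4], max=4
Test piece I rot1 at col 1 (width 1): heights before test = [2 4 4 4 4 4 4]; fits = True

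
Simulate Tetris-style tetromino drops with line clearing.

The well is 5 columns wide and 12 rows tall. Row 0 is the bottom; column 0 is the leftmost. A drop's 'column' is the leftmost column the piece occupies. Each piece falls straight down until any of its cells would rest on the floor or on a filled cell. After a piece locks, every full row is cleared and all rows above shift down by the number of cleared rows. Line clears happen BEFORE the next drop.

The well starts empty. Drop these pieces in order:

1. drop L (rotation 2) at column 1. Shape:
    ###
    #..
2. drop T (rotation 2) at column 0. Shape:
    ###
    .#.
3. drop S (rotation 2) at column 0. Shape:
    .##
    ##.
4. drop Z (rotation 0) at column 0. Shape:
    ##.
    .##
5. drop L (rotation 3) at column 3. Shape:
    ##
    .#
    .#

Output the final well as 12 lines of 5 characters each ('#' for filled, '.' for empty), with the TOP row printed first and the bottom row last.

Answer: .....
.....
.....
.....
##...
.##..
.##..
##...
###..
.#.##
.####
.#..#

Derivation:
Drop 1: L rot2 at col 1 lands with bottom-row=0; cleared 0 line(s) (total 0); column heights now [0 2 2 2 0], max=2
Drop 2: T rot2 at col 0 lands with bottom-row=2; cleared 0 line(s) (total 0); column heights now [4 4 4 2 0], max=4
Drop 3: S rot2 at col 0 lands with bottom-row=4; cleared 0 line(s) (total 0); column heights now [5 6 6 2 0], max=6
Drop 4: Z rot0 at col 0 lands with bottom-row=6; cleared 0 line(s) (total 0); column heights now [8 8 7 2 0], max=8
Drop 5: L rot3 at col 3 lands with bottom-row=0; cleared 0 line(s) (total 0); column heights now [8 8 7 3 3], max=8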